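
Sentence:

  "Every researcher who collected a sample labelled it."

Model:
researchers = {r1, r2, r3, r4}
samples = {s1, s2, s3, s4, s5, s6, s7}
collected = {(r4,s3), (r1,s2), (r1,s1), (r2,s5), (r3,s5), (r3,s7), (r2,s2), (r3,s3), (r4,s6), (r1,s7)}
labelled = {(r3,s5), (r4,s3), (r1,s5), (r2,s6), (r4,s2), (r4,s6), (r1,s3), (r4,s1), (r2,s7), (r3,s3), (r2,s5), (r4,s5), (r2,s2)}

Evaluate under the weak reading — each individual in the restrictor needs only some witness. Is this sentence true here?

"it" takes "a sample" as antecedent — a donkey pronoun bound across the clause boundary.
Weak reading: every researcher r with some collected-sample has at least one collected-sample s such that labelled(r,s).
Per researcher: r1:✗  r2:✓  r3:✓  r4:✓
r1 has no witness among its collected-samples.

False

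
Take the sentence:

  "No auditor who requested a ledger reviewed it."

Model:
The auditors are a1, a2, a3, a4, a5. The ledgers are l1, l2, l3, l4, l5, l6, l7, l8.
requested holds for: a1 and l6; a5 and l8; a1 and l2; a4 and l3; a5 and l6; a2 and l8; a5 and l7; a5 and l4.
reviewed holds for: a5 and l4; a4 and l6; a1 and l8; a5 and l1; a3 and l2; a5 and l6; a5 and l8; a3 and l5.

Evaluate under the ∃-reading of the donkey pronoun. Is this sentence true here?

False

"it" takes "a ledger" as antecedent — a donkey pronoun bound across the clause boundary.
Truth condition: for no (a,l) with requested(a,l) does reviewed(a,l) hold.
Restrictor pairs — does the scope hold? (a1,l2):fails  (a1,l6):fails  (a2,l8):fails  (a4,l3):fails  (a5,l4):holds  (a5,l6):holds  (a5,l7):fails  (a5,l8):holds
Scope holds for 3 pair(s), so the sentence is false.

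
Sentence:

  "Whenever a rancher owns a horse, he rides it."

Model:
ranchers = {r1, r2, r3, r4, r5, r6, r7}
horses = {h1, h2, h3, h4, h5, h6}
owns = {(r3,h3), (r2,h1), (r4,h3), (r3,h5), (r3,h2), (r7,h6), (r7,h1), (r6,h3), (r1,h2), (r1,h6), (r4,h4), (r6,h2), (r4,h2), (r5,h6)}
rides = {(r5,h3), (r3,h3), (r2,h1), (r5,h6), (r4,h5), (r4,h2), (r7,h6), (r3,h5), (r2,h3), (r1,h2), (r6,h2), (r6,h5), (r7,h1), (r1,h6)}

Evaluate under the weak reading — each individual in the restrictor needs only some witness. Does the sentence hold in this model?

True

"it" takes "a horse" as antecedent — a donkey pronoun bound across the clause boundary.
Weak reading: every rancher r with some owns-horse has at least one owns-horse h such that rides(r,h).
Per rancher: r1:✓  r2:✓  r3:✓  r4:✓  r5:✓  r6:✓  r7:✓
Every rancher in the restrictor has a witness.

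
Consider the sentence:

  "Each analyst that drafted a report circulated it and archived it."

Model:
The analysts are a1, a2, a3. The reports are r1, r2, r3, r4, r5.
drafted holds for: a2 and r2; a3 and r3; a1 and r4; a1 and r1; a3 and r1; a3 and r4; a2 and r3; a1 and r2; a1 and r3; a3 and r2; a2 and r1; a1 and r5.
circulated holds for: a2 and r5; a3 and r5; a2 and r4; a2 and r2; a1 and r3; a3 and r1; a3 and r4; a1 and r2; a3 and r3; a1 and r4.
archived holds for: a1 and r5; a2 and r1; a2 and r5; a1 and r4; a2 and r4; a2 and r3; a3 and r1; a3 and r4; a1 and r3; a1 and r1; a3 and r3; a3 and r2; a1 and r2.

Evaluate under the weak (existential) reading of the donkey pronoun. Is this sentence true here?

"it" takes "a report" as antecedent — a donkey pronoun bound across the clause boundary.
Weak reading: every analyst a with some drafted-report has at least one drafted-report r such that circulated(a,r) ∧ archived(a,r).
Per analyst: a1:✓  a2:✗  a3:✓
a2 has no witness among its drafted-reports.

False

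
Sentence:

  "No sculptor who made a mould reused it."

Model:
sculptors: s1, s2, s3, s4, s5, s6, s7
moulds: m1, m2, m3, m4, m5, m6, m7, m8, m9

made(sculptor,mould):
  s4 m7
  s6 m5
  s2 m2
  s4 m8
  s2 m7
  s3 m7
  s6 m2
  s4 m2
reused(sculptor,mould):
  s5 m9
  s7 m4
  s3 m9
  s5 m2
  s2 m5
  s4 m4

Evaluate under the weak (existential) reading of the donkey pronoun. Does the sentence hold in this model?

"it" takes "a mould" as antecedent — a donkey pronoun bound across the clause boundary.
Truth condition: for no (s,m) with made(s,m) does reused(s,m) hold.
Restrictor pairs — does the scope hold? (s2,m2):fails  (s2,m7):fails  (s3,m7):fails  (s4,m2):fails  (s4,m7):fails  (s4,m8):fails  (s6,m2):fails  (s6,m5):fails
Scope holds for no restrictor pair, so the sentence is true.

True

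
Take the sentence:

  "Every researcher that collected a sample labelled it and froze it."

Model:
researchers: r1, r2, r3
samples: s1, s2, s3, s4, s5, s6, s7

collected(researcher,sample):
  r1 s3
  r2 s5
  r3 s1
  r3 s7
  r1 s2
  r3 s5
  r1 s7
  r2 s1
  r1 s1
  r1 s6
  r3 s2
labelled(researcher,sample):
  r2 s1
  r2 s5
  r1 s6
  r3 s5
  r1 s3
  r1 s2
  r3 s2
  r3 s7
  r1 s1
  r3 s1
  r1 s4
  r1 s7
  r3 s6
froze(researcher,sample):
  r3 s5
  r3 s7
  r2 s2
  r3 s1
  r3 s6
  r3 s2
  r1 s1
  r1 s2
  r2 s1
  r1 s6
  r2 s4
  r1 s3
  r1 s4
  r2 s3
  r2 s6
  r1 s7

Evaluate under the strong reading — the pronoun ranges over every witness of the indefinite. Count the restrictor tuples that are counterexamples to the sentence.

1

"it" takes "a sample" as antecedent — a donkey pronoun bound across the clause boundary.
Strong reading: for every (r,s) with collected(r,s), labelled(r,s) ∧ froze(r,s).
Restrictor pairs: (r1,s1) ✓  (r1,s2) ✓  (r1,s3) ✓  (r1,s6) ✓  (r1,s7) ✓  (r2,s1) ✓  (r2,s5) ✗  (r3,s1) ✓  (r3,s2) ✓  (r3,s5) ✓  (r3,s7) ✓
Counterexamples (restrictor pairs failing the scope): 1.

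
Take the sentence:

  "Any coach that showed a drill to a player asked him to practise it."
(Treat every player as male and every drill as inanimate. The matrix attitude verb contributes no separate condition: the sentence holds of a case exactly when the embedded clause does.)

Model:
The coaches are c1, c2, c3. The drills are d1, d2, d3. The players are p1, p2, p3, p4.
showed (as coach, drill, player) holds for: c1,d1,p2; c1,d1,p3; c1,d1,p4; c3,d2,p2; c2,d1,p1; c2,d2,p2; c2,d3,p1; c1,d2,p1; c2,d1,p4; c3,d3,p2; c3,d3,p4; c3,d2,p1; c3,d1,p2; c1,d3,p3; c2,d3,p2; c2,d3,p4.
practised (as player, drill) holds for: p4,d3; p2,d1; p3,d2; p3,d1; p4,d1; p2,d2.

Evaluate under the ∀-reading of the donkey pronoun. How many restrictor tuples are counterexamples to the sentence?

"him" takes "a player" as antecedent and "it" takes "a drill"; both are donkey pronouns co-varying with the restrictor.
Strong reading: for every (c,d,p) with showed(c,d,p), practised(p,d).
Restrictor triples: (c1,d1,p2)→practised(p2,d1) ✓  (c1,d1,p3)→practised(p3,d1) ✓  (c1,d1,p4)→practised(p4,d1) ✓  (c1,d2,p1)→practised(p1,d2) ✗  (c1,d3,p3)→practised(p3,d3) ✗  (c2,d1,p1)→practised(p1,d1) ✗  (c2,d1,p4)→practised(p4,d1) ✓  (c2,d2,p2)→practised(p2,d2) ✓  (c2,d3,p1)→practised(p1,d3) ✗  (c2,d3,p2)→practised(p2,d3) ✗  (c2,d3,p4)→practised(p4,d3) ✓  (c3,d1,p2)→practised(p2,d1) ✓  (c3,d2,p1)→practised(p1,d2) ✗  (c3,d2,p2)→practised(p2,d2) ✓  (c3,d3,p2)→practised(p2,d3) ✗  (c3,d3,p4)→practised(p4,d3) ✓
Counterexamples (restrictor triples failing the scope): 7.

7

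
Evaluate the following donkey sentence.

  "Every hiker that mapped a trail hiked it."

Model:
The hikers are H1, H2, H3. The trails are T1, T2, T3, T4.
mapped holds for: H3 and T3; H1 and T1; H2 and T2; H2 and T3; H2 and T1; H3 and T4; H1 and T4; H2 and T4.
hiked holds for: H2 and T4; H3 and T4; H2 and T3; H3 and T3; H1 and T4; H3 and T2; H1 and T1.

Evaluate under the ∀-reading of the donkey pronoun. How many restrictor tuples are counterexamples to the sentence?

"it" takes "a trail" as antecedent — a donkey pronoun bound across the clause boundary.
Strong reading: for every (h,t) with mapped(h,t), hiked(h,t).
Restrictor pairs: (H1,T1) ✓  (H1,T4) ✓  (H2,T1) ✗  (H2,T2) ✗  (H2,T3) ✓  (H2,T4) ✓  (H3,T3) ✓  (H3,T4) ✓
Counterexamples (restrictor pairs failing the scope): 2.

2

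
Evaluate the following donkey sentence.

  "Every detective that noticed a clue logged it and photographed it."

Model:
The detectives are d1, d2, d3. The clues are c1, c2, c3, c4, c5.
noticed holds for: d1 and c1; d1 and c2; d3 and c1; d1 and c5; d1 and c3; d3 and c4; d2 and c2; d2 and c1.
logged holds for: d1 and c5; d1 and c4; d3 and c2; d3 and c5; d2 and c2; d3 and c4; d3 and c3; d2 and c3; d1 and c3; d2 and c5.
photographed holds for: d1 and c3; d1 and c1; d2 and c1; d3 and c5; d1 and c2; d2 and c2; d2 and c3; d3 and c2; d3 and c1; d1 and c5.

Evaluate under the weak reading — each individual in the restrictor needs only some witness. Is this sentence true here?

False

"it" takes "a clue" as antecedent — a donkey pronoun bound across the clause boundary.
Weak reading: every detective d with some noticed-clue has at least one noticed-clue c such that logged(d,c) ∧ photographed(d,c).
Per detective: d1:✓  d2:✓  d3:✗
d3 has no witness among its noticed-clues.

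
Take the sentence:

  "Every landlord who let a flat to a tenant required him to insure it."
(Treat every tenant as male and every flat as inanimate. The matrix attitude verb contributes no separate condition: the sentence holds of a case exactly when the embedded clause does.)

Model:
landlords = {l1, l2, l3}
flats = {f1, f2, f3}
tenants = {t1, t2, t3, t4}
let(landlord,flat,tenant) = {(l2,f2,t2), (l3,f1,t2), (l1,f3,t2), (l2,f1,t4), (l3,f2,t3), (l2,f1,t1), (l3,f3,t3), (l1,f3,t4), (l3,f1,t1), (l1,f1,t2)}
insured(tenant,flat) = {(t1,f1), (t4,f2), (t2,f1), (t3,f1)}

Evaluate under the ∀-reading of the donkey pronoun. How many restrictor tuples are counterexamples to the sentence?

"him" takes "a tenant" as antecedent and "it" takes "a flat"; both are donkey pronouns co-varying with the restrictor.
Strong reading: for every (l,f,t) with let(l,f,t), insured(t,f).
Restrictor triples: (l1,f1,t2)→insured(t2,f1) ✓  (l1,f3,t2)→insured(t2,f3) ✗  (l1,f3,t4)→insured(t4,f3) ✗  (l2,f1,t1)→insured(t1,f1) ✓  (l2,f1,t4)→insured(t4,f1) ✗  (l2,f2,t2)→insured(t2,f2) ✗  (l3,f1,t1)→insured(t1,f1) ✓  (l3,f1,t2)→insured(t2,f1) ✓  (l3,f2,t3)→insured(t3,f2) ✗  (l3,f3,t3)→insured(t3,f3) ✗
Counterexamples (restrictor triples failing the scope): 6.

6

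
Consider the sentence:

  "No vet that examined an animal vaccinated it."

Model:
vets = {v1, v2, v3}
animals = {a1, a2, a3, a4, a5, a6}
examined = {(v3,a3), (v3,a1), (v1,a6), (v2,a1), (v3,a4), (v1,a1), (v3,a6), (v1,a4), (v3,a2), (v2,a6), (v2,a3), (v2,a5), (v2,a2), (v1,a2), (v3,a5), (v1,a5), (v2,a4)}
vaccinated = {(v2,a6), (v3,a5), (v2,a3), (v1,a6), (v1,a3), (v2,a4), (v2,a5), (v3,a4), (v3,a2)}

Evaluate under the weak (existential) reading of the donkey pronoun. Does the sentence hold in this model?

"it" takes "an animal" as antecedent — a donkey pronoun bound across the clause boundary.
Truth condition: for no (v,a) with examined(v,a) does vaccinated(v,a) hold.
Restrictor pairs — does the scope hold? (v1,a1):fails  (v1,a2):fails  (v1,a4):fails  (v1,a5):fails  (v1,a6):holds  (v2,a1):fails  (v2,a2):fails  (v2,a3):holds  (v2,a4):holds  (v2,a5):holds  (v2,a6):holds  (v3,a1):fails  (v3,a2):holds  (v3,a3):fails  (v3,a4):holds  (v3,a5):holds  (v3,a6):fails
Scope holds for 8 pair(s), so the sentence is false.

False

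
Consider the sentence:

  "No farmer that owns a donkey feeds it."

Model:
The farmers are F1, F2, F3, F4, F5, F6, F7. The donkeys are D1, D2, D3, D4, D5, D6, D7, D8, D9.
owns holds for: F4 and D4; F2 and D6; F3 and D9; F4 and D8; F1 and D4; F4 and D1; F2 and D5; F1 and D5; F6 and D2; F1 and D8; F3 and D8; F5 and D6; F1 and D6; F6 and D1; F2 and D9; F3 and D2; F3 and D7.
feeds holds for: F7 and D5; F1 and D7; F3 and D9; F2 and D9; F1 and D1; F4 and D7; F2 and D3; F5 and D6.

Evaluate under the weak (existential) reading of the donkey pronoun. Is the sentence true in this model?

"it" takes "a donkey" as antecedent — a donkey pronoun bound across the clause boundary.
Truth condition: for no (f,d) with owns(f,d) does feeds(f,d) hold.
Restrictor pairs — does the scope hold? (F1,D4):fails  (F1,D5):fails  (F1,D6):fails  (F1,D8):fails  (F2,D5):fails  (F2,D6):fails  (F2,D9):holds  (F3,D2):fails  (F3,D7):fails  (F3,D8):fails  (F3,D9):holds  (F4,D1):fails  (F4,D4):fails  (F4,D8):fails  (F5,D6):holds  (F6,D1):fails  (F6,D2):fails
Scope holds for 3 pair(s), so the sentence is false.

False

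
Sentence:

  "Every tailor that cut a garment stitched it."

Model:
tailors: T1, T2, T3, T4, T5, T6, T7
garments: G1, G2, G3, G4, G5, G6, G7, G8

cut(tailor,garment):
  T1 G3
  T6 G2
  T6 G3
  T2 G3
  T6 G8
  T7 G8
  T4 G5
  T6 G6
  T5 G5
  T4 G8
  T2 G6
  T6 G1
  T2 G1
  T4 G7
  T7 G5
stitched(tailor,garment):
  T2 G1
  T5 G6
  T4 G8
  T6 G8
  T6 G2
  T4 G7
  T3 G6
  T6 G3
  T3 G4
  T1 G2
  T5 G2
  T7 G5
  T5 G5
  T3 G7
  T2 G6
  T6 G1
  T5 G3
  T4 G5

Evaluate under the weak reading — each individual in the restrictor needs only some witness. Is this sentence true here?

False

"it" takes "a garment" as antecedent — a donkey pronoun bound across the clause boundary.
Weak reading: every tailor t with some cut-garment has at least one cut-garment g such that stitched(t,g).
Per tailor: T1:✗  T2:✓  T4:✓  T5:✓  T6:✓  T7:✓
T1 has no witness among its cut-garments.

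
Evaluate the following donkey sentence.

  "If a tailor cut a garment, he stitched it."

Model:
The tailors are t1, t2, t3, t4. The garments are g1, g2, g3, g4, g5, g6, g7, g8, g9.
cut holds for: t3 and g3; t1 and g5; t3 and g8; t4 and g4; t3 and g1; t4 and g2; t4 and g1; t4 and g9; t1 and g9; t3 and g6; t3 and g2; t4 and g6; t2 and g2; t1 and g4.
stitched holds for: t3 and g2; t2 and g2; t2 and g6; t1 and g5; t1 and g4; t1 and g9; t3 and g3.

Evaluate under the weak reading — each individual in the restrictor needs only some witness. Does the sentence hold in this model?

"it" takes "a garment" as antecedent — a donkey pronoun bound across the clause boundary.
Weak reading: every tailor t with some cut-garment has at least one cut-garment g such that stitched(t,g).
Per tailor: t1:✓  t2:✓  t3:✓  t4:✗
t4 has no witness among its cut-garments.

False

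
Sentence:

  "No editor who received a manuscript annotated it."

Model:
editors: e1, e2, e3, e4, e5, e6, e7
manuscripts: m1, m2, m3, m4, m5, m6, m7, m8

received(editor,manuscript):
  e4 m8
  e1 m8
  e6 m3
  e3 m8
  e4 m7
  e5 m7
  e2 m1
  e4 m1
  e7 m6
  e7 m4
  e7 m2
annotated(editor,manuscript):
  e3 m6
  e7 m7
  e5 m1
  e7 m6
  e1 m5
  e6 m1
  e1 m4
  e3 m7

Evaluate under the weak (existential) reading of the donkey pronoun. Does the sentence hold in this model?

False

"it" takes "a manuscript" as antecedent — a donkey pronoun bound across the clause boundary.
Truth condition: for no (e,m) with received(e,m) does annotated(e,m) hold.
Restrictor pairs — does the scope hold? (e1,m8):fails  (e2,m1):fails  (e3,m8):fails  (e4,m1):fails  (e4,m7):fails  (e4,m8):fails  (e5,m7):fails  (e6,m3):fails  (e7,m2):fails  (e7,m4):fails  (e7,m6):holds
Scope holds for 1 pair(s), so the sentence is false.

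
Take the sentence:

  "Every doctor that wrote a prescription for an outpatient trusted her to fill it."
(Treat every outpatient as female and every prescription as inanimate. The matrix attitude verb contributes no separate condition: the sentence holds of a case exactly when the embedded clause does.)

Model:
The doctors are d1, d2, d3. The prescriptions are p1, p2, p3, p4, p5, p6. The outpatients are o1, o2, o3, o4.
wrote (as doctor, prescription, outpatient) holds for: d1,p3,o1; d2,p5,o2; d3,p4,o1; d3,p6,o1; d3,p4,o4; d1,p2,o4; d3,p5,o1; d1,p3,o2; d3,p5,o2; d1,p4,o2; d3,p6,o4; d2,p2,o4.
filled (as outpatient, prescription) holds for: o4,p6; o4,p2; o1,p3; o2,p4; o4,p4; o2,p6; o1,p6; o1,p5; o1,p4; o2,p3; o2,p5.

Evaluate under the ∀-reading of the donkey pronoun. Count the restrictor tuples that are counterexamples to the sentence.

0

"her" takes "an outpatient" as antecedent and "it" takes "a prescription"; both are donkey pronouns co-varying with the restrictor.
Strong reading: for every (d,p,o) with wrote(d,p,o), filled(o,p).
Restrictor triples: (d1,p2,o4)→filled(o4,p2) ✓  (d1,p3,o1)→filled(o1,p3) ✓  (d1,p3,o2)→filled(o2,p3) ✓  (d1,p4,o2)→filled(o2,p4) ✓  (d2,p2,o4)→filled(o4,p2) ✓  (d2,p5,o2)→filled(o2,p5) ✓  (d3,p4,o1)→filled(o1,p4) ✓  (d3,p4,o4)→filled(o4,p4) ✓  (d3,p5,o1)→filled(o1,p5) ✓  (d3,p5,o2)→filled(o2,p5) ✓  (d3,p6,o1)→filled(o1,p6) ✓  (d3,p6,o4)→filled(o4,p6) ✓
Counterexamples (restrictor triples failing the scope): 0.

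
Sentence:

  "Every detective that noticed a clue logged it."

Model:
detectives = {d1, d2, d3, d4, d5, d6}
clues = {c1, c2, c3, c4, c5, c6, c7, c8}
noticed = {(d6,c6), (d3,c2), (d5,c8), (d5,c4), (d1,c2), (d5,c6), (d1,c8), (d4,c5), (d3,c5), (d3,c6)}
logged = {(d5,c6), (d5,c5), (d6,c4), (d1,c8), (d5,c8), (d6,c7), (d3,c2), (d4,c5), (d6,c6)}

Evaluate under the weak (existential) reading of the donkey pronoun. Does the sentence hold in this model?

True

"it" takes "a clue" as antecedent — a donkey pronoun bound across the clause boundary.
Weak reading: every detective d with some noticed-clue has at least one noticed-clue c such that logged(d,c).
Per detective: d1:✓  d3:✓  d4:✓  d5:✓  d6:✓
Every detective in the restrictor has a witness.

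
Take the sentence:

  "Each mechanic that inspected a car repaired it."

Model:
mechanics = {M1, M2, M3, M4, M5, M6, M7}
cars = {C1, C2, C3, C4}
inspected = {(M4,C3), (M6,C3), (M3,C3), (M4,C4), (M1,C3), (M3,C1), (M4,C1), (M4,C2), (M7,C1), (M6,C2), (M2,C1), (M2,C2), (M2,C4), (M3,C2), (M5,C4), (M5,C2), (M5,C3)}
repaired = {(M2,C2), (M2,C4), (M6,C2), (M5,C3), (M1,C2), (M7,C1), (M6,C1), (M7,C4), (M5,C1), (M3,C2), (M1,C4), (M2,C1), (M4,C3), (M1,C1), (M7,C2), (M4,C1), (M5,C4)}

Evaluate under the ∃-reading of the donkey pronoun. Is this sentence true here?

False

"it" takes "a car" as antecedent — a donkey pronoun bound across the clause boundary.
Weak reading: every mechanic m with some inspected-car has at least one inspected-car c such that repaired(m,c).
Per mechanic: M1:✗  M2:✓  M3:✓  M4:✓  M5:✓  M6:✓  M7:✓
M1 has no witness among its inspected-cars.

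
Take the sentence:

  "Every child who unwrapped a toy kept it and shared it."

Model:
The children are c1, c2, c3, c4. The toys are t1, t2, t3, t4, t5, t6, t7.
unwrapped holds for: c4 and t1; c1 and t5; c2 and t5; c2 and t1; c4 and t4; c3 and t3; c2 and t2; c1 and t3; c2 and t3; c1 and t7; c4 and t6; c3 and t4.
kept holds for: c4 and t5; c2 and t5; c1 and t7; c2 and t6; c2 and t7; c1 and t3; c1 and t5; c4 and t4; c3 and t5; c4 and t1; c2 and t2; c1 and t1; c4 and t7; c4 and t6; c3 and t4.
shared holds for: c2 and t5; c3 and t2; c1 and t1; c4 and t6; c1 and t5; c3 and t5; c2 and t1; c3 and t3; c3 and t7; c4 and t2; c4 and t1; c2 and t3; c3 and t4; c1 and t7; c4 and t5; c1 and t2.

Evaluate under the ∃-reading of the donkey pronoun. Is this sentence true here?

True

"it" takes "a toy" as antecedent — a donkey pronoun bound across the clause boundary.
Weak reading: every child c with some unwrapped-toy has at least one unwrapped-toy t such that kept(c,t) ∧ shared(c,t).
Per child: c1:✓  c2:✓  c3:✓  c4:✓
Every child in the restrictor has a witness.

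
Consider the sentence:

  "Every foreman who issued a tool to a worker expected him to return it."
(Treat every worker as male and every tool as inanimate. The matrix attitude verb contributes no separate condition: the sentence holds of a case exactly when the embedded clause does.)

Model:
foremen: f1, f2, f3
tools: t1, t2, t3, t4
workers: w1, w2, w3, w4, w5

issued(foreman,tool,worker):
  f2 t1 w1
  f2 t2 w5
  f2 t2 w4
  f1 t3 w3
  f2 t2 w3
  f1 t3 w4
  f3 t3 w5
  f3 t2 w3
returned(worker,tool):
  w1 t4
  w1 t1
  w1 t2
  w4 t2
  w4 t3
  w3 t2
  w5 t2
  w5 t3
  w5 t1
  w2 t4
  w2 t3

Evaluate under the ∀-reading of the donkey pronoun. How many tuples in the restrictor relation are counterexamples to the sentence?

1

"him" takes "a worker" as antecedent and "it" takes "a tool"; both are donkey pronouns co-varying with the restrictor.
Strong reading: for every (f,t,w) with issued(f,t,w), returned(w,t).
Restrictor triples: (f1,t3,w3)→returned(w3,t3) ✗  (f1,t3,w4)→returned(w4,t3) ✓  (f2,t1,w1)→returned(w1,t1) ✓  (f2,t2,w3)→returned(w3,t2) ✓  (f2,t2,w4)→returned(w4,t2) ✓  (f2,t2,w5)→returned(w5,t2) ✓  (f3,t2,w3)→returned(w3,t2) ✓  (f3,t3,w5)→returned(w5,t3) ✓
Counterexamples (restrictor triples failing the scope): 1.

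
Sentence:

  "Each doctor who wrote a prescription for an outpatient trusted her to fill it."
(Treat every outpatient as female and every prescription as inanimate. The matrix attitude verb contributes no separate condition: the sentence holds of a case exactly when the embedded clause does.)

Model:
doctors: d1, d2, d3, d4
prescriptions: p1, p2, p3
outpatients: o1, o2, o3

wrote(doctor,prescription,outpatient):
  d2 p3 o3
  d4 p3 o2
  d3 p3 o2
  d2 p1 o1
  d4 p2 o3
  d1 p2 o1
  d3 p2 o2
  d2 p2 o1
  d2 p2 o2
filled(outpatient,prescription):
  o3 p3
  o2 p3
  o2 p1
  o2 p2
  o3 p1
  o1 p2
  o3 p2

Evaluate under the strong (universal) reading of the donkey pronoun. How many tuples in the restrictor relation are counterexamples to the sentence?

1

"her" takes "an outpatient" as antecedent and "it" takes "a prescription"; both are donkey pronouns co-varying with the restrictor.
Strong reading: for every (d,p,o) with wrote(d,p,o), filled(o,p).
Restrictor triples: (d1,p2,o1)→filled(o1,p2) ✓  (d2,p1,o1)→filled(o1,p1) ✗  (d2,p2,o1)→filled(o1,p2) ✓  (d2,p2,o2)→filled(o2,p2) ✓  (d2,p3,o3)→filled(o3,p3) ✓  (d3,p2,o2)→filled(o2,p2) ✓  (d3,p3,o2)→filled(o2,p3) ✓  (d4,p2,o3)→filled(o3,p2) ✓  (d4,p3,o2)→filled(o2,p3) ✓
Counterexamples (restrictor triples failing the scope): 1.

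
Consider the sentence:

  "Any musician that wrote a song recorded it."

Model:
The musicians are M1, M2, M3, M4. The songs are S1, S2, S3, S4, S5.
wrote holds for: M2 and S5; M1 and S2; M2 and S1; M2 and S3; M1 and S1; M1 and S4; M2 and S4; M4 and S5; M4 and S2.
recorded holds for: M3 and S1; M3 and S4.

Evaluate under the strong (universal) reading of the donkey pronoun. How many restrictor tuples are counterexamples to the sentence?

"it" takes "a song" as antecedent — a donkey pronoun bound across the clause boundary.
Strong reading: for every (m,s) with wrote(m,s), recorded(m,s).
Restrictor pairs: (M1,S1) ✗  (M1,S2) ✗  (M1,S4) ✗  (M2,S1) ✗  (M2,S3) ✗  (M2,S4) ✗  (M2,S5) ✗  (M4,S2) ✗  (M4,S5) ✗
Counterexamples (restrictor pairs failing the scope): 9.

9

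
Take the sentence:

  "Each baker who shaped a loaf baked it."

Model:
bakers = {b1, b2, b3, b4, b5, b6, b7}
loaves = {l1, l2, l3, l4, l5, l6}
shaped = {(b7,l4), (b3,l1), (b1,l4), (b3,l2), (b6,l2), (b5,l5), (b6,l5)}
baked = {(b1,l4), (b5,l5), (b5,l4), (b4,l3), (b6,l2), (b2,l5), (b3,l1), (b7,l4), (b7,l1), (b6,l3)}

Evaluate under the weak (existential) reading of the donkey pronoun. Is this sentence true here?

True

"it" takes "a loaf" as antecedent — a donkey pronoun bound across the clause boundary.
Weak reading: every baker b with some shaped-loaf has at least one shaped-loaf l such that baked(b,l).
Per baker: b1:✓  b3:✓  b5:✓  b6:✓  b7:✓
Every baker in the restrictor has a witness.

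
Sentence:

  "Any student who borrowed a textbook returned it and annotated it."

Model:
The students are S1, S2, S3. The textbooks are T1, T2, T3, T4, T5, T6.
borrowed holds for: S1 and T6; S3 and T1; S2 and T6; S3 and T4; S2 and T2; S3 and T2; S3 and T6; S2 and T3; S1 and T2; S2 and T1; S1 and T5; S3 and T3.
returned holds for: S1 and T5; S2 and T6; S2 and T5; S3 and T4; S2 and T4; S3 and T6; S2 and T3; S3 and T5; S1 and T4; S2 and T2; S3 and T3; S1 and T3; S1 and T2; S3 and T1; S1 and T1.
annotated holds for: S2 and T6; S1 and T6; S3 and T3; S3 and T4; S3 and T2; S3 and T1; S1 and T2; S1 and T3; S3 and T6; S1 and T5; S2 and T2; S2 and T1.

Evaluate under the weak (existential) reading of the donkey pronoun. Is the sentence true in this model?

"it" takes "a textbook" as antecedent — a donkey pronoun bound across the clause boundary.
Weak reading: every student s with some borrowed-textbook has at least one borrowed-textbook t such that returned(s,t) ∧ annotated(s,t).
Per student: S1:✓  S2:✓  S3:✓
Every student in the restrictor has a witness.

True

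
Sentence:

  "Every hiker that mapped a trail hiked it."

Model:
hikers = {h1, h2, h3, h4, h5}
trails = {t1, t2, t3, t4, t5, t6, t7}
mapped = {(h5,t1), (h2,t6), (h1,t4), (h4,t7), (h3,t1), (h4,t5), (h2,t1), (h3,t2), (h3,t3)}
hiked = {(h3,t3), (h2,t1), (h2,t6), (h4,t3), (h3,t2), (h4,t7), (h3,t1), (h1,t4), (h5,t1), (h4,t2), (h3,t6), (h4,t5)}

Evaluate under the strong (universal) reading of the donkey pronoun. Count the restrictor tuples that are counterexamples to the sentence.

0

"it" takes "a trail" as antecedent — a donkey pronoun bound across the clause boundary.
Strong reading: for every (h,t) with mapped(h,t), hiked(h,t).
Restrictor pairs: (h1,t4) ✓  (h2,t1) ✓  (h2,t6) ✓  (h3,t1) ✓  (h3,t2) ✓  (h3,t3) ✓  (h4,t5) ✓  (h4,t7) ✓  (h5,t1) ✓
Counterexamples (restrictor pairs failing the scope): 0.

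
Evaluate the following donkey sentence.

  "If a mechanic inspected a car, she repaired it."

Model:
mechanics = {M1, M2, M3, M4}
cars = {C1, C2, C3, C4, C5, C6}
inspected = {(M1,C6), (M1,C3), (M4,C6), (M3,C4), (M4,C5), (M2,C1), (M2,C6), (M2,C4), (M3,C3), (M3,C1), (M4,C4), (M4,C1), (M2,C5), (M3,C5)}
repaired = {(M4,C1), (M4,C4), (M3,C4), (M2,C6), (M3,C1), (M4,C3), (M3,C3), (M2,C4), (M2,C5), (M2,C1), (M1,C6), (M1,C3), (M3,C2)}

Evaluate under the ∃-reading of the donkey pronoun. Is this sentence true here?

"it" takes "a car" as antecedent — a donkey pronoun bound across the clause boundary.
Weak reading: every mechanic m with some inspected-car has at least one inspected-car c such that repaired(m,c).
Per mechanic: M1:✓  M2:✓  M3:✓  M4:✓
Every mechanic in the restrictor has a witness.

True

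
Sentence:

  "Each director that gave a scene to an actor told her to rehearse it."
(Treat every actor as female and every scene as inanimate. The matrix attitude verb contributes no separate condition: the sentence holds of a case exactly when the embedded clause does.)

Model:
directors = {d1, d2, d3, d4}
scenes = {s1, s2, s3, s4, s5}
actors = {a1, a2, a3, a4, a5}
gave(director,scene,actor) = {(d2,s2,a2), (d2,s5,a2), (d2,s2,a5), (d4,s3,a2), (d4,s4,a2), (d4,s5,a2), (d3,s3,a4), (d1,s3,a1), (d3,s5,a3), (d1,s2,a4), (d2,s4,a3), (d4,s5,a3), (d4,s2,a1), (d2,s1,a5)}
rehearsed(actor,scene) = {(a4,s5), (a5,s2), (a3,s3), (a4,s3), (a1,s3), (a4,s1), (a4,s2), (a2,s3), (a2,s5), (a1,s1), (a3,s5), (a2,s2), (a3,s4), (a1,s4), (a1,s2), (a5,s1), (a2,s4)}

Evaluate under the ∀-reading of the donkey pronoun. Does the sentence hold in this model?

True

"her" takes "an actor" as antecedent and "it" takes "a scene"; both are donkey pronouns co-varying with the restrictor.
Strong reading: for every (d,s,a) with gave(d,s,a), rehearsed(a,s).
Restrictor triples: (d1,s2,a4)→rehearsed(a4,s2) ✓  (d1,s3,a1)→rehearsed(a1,s3) ✓  (d2,s1,a5)→rehearsed(a5,s1) ✓  (d2,s2,a2)→rehearsed(a2,s2) ✓  (d2,s2,a5)→rehearsed(a5,s2) ✓  (d2,s4,a3)→rehearsed(a3,s4) ✓  (d2,s5,a2)→rehearsed(a2,s5) ✓  (d3,s3,a4)→rehearsed(a4,s3) ✓  (d3,s5,a3)→rehearsed(a3,s5) ✓  (d4,s2,a1)→rehearsed(a1,s2) ✓  (d4,s3,a2)→rehearsed(a2,s3) ✓  (d4,s4,a2)→rehearsed(a2,s4) ✓  (d4,s5,a2)→rehearsed(a2,s5) ✓  (d4,s5,a3)→rehearsed(a3,s5) ✓
Every restrictor triple satisfies the scope.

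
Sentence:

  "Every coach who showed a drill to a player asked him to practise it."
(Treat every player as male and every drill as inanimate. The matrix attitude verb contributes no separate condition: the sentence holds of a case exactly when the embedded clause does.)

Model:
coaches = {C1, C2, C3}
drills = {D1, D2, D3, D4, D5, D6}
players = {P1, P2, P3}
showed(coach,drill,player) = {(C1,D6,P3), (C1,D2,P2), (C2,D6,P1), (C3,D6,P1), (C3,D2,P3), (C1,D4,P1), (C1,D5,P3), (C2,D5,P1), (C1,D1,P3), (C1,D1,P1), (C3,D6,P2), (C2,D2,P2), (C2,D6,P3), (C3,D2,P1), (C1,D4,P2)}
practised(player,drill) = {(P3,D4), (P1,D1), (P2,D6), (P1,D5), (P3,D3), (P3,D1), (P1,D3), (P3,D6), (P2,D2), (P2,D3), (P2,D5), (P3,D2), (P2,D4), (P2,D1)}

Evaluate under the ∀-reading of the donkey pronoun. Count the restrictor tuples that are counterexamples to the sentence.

"him" takes "a player" as antecedent and "it" takes "a drill"; both are donkey pronouns co-varying with the restrictor.
Strong reading: for every (c,d,p) with showed(c,d,p), practised(p,d).
Restrictor triples: (C1,D1,P1)→practised(P1,D1) ✓  (C1,D1,P3)→practised(P3,D1) ✓  (C1,D2,P2)→practised(P2,D2) ✓  (C1,D4,P1)→practised(P1,D4) ✗  (C1,D4,P2)→practised(P2,D4) ✓  (C1,D5,P3)→practised(P3,D5) ✗  (C1,D6,P3)→practised(P3,D6) ✓  (C2,D2,P2)→practised(P2,D2) ✓  (C2,D5,P1)→practised(P1,D5) ✓  (C2,D6,P1)→practised(P1,D6) ✗  (C2,D6,P3)→practised(P3,D6) ✓  (C3,D2,P1)→practised(P1,D2) ✗  (C3,D2,P3)→practised(P3,D2) ✓  (C3,D6,P1)→practised(P1,D6) ✗  (C3,D6,P2)→practised(P2,D6) ✓
Counterexamples (restrictor triples failing the scope): 5.

5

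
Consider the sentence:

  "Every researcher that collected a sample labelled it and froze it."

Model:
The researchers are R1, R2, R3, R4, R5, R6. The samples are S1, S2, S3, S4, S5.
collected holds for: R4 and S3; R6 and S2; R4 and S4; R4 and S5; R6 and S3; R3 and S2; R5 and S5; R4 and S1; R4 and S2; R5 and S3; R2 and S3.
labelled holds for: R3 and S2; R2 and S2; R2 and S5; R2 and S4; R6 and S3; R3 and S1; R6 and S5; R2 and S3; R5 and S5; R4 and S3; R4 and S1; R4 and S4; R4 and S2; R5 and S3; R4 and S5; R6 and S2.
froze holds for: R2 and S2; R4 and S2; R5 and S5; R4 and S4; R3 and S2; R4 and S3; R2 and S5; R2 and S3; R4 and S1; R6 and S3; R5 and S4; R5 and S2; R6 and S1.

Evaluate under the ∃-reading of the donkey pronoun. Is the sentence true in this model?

True

"it" takes "a sample" as antecedent — a donkey pronoun bound across the clause boundary.
Weak reading: every researcher r with some collected-sample has at least one collected-sample s such that labelled(r,s) ∧ froze(r,s).
Per researcher: R2:✓  R3:✓  R4:✓  R5:✓  R6:✓
Every researcher in the restrictor has a witness.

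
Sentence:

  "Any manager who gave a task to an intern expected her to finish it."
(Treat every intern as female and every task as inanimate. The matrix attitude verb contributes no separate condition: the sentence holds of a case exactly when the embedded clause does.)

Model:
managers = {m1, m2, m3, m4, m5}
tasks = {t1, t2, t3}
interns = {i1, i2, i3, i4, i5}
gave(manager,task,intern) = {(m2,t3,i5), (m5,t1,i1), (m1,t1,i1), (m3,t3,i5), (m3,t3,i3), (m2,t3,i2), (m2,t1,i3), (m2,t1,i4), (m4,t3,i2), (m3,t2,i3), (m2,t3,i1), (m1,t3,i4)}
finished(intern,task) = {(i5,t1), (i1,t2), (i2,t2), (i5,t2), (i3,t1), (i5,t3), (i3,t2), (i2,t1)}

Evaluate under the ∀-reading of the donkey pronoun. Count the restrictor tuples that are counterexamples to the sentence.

"her" takes "an intern" as antecedent and "it" takes "a task"; both are donkey pronouns co-varying with the restrictor.
Strong reading: for every (m,t,i) with gave(m,t,i), finished(i,t).
Restrictor triples: (m1,t1,i1)→finished(i1,t1) ✗  (m1,t3,i4)→finished(i4,t3) ✗  (m2,t1,i3)→finished(i3,t1) ✓  (m2,t1,i4)→finished(i4,t1) ✗  (m2,t3,i1)→finished(i1,t3) ✗  (m2,t3,i2)→finished(i2,t3) ✗  (m2,t3,i5)→finished(i5,t3) ✓  (m3,t2,i3)→finished(i3,t2) ✓  (m3,t3,i3)→finished(i3,t3) ✗  (m3,t3,i5)→finished(i5,t3) ✓  (m4,t3,i2)→finished(i2,t3) ✗  (m5,t1,i1)→finished(i1,t1) ✗
Counterexamples (restrictor triples failing the scope): 8.

8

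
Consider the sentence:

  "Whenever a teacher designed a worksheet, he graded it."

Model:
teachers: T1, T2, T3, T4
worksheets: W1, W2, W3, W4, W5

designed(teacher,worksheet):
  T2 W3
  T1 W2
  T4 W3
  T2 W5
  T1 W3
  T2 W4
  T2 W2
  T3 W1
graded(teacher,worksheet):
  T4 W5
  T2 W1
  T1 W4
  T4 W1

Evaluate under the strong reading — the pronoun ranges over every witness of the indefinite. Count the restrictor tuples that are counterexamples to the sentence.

"it" takes "a worksheet" as antecedent — a donkey pronoun bound across the clause boundary.
Strong reading: for every (t,w) with designed(t,w), graded(t,w).
Restrictor pairs: (T1,W2) ✗  (T1,W3) ✗  (T2,W2) ✗  (T2,W3) ✗  (T2,W4) ✗  (T2,W5) ✗  (T3,W1) ✗  (T4,W3) ✗
Counterexamples (restrictor pairs failing the scope): 8.

8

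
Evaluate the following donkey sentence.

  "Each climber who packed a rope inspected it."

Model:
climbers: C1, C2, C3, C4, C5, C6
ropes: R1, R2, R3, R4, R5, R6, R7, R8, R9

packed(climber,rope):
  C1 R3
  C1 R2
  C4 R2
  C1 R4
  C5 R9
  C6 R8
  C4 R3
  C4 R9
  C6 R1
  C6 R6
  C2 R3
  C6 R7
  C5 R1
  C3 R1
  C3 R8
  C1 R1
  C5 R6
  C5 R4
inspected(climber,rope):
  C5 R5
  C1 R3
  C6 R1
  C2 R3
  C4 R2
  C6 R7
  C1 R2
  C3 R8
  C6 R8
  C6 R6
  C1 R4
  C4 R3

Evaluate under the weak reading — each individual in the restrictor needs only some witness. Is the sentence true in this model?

False

"it" takes "a rope" as antecedent — a donkey pronoun bound across the clause boundary.
Weak reading: every climber c with some packed-rope has at least one packed-rope r such that inspected(c,r).
Per climber: C1:✓  C2:✓  C3:✓  C4:✓  C5:✗  C6:✓
C5 has no witness among its packed-ropes.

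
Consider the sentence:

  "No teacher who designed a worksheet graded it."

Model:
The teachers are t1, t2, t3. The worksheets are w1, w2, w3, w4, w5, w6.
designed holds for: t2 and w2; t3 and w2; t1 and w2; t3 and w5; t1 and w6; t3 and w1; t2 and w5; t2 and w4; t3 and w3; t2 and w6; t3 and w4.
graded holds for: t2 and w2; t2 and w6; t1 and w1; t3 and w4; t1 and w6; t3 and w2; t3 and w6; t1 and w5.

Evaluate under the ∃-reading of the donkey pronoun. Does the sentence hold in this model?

False

"it" takes "a worksheet" as antecedent — a donkey pronoun bound across the clause boundary.
Truth condition: for no (t,w) with designed(t,w) does graded(t,w) hold.
Restrictor pairs — does the scope hold? (t1,w2):fails  (t1,w6):holds  (t2,w2):holds  (t2,w4):fails  (t2,w5):fails  (t2,w6):holds  (t3,w1):fails  (t3,w2):holds  (t3,w3):fails  (t3,w4):holds  (t3,w5):fails
Scope holds for 5 pair(s), so the sentence is false.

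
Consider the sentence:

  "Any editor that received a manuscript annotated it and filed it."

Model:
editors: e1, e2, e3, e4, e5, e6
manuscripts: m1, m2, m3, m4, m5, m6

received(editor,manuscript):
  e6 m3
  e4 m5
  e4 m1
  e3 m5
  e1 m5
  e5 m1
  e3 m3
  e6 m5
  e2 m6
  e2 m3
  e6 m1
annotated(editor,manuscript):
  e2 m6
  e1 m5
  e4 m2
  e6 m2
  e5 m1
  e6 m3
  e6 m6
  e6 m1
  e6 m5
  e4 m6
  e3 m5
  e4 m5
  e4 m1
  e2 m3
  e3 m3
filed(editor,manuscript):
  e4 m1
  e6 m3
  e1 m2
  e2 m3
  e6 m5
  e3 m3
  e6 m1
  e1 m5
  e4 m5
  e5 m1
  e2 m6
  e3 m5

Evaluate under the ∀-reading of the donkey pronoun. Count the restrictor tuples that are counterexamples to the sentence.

"it" takes "a manuscript" as antecedent — a donkey pronoun bound across the clause boundary.
Strong reading: for every (e,m) with received(e,m), annotated(e,m) ∧ filed(e,m).
Restrictor pairs: (e1,m5) ✓  (e2,m3) ✓  (e2,m6) ✓  (e3,m3) ✓  (e3,m5) ✓  (e4,m1) ✓  (e4,m5) ✓  (e5,m1) ✓  (e6,m1) ✓  (e6,m3) ✓  (e6,m5) ✓
Counterexamples (restrictor pairs failing the scope): 0.

0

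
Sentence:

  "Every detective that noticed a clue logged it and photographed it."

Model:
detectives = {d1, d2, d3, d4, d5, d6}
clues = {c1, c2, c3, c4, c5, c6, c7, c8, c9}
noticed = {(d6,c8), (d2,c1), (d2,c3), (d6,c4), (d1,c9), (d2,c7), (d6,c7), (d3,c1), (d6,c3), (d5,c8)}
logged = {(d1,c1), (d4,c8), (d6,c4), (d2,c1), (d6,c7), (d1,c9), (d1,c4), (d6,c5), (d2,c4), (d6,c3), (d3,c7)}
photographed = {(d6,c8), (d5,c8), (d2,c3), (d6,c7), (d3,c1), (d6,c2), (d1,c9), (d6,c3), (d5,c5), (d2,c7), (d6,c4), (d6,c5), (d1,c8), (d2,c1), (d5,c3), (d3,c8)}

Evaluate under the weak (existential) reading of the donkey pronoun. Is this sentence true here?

"it" takes "a clue" as antecedent — a donkey pronoun bound across the clause boundary.
Weak reading: every detective d with some noticed-clue has at least one noticed-clue c such that logged(d,c) ∧ photographed(d,c).
Per detective: d1:✓  d2:✓  d3:✗  d5:✗  d6:✓
d3 has no witness among its noticed-clues.

False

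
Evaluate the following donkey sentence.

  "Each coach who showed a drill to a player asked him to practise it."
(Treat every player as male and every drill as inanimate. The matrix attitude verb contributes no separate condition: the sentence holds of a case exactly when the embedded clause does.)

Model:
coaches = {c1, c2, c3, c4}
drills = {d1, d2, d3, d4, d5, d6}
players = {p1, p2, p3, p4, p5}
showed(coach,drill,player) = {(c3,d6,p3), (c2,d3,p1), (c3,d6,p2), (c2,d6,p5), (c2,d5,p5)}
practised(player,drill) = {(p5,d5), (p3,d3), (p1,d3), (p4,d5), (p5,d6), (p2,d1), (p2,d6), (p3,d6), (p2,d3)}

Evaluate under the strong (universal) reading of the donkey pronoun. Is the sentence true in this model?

True

"him" takes "a player" as antecedent and "it" takes "a drill"; both are donkey pronouns co-varying with the restrictor.
Strong reading: for every (c,d,p) with showed(c,d,p), practised(p,d).
Restrictor triples: (c2,d3,p1)→practised(p1,d3) ✓  (c2,d5,p5)→practised(p5,d5) ✓  (c2,d6,p5)→practised(p5,d6) ✓  (c3,d6,p2)→practised(p2,d6) ✓  (c3,d6,p3)→practised(p3,d6) ✓
Every restrictor triple satisfies the scope.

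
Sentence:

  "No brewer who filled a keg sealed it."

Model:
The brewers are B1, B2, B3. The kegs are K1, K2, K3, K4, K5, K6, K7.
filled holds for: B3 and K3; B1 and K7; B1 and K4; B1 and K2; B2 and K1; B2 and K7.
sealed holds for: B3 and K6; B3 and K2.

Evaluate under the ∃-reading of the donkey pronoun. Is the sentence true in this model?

True

"it" takes "a keg" as antecedent — a donkey pronoun bound across the clause boundary.
Truth condition: for no (b,k) with filled(b,k) does sealed(b,k) hold.
Restrictor pairs — does the scope hold? (B1,K2):fails  (B1,K4):fails  (B1,K7):fails  (B2,K1):fails  (B2,K7):fails  (B3,K3):fails
Scope holds for no restrictor pair, so the sentence is true.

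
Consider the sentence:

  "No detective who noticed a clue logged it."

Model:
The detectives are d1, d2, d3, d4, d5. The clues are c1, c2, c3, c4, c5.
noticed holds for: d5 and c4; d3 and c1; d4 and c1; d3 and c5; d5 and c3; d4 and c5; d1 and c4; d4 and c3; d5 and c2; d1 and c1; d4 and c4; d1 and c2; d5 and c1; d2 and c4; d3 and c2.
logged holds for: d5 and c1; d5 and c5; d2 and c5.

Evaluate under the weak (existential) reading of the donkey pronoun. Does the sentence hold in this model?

"it" takes "a clue" as antecedent — a donkey pronoun bound across the clause boundary.
Truth condition: for no (d,c) with noticed(d,c) does logged(d,c) hold.
Restrictor pairs — does the scope hold? (d1,c1):fails  (d1,c2):fails  (d1,c4):fails  (d2,c4):fails  (d3,c1):fails  (d3,c2):fails  (d3,c5):fails  (d4,c1):fails  (d4,c3):fails  (d4,c4):fails  (d4,c5):fails  (d5,c1):holds  (d5,c2):fails  (d5,c3):fails  (d5,c4):fails
Scope holds for 1 pair(s), so the sentence is false.

False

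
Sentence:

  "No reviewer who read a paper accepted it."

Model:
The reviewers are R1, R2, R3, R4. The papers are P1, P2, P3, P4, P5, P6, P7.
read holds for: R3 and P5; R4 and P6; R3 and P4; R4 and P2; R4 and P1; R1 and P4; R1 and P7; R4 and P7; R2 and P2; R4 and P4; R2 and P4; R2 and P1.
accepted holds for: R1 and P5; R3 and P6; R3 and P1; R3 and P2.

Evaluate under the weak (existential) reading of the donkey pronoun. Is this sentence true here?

True

"it" takes "a paper" as antecedent — a donkey pronoun bound across the clause boundary.
Truth condition: for no (r,p) with read(r,p) does accepted(r,p) hold.
Restrictor pairs — does the scope hold? (R1,P4):fails  (R1,P7):fails  (R2,P1):fails  (R2,P2):fails  (R2,P4):fails  (R3,P4):fails  (R3,P5):fails  (R4,P1):fails  (R4,P2):fails  (R4,P4):fails  (R4,P6):fails  (R4,P7):fails
Scope holds for no restrictor pair, so the sentence is true.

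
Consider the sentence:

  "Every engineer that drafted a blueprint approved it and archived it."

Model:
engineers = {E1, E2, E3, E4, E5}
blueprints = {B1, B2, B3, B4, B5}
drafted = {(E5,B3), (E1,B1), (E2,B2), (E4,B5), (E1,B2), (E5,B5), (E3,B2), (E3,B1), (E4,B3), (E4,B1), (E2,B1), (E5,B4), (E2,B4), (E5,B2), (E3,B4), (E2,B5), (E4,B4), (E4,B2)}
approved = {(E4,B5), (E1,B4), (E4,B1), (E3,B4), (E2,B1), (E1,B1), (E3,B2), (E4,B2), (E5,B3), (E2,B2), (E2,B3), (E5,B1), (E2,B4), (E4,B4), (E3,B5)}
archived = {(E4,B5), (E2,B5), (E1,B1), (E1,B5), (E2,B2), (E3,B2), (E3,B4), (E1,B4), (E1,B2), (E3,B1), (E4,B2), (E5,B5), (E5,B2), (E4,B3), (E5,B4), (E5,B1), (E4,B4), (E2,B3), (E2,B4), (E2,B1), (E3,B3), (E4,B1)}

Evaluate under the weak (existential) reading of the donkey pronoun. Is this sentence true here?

False

"it" takes "a blueprint" as antecedent — a donkey pronoun bound across the clause boundary.
Weak reading: every engineer e with some drafted-blueprint has at least one drafted-blueprint b such that approved(e,b) ∧ archived(e,b).
Per engineer: E1:✓  E2:✓  E3:✓  E4:✓  E5:✗
E5 has no witness among its drafted-blueprints.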